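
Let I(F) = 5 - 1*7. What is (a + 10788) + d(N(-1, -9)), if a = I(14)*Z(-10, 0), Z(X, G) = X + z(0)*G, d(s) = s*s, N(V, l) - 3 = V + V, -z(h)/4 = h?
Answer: 10809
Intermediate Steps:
z(h) = -4*h
I(F) = -2 (I(F) = 5 - 7 = -2)
N(V, l) = 3 + 2*V (N(V, l) = 3 + (V + V) = 3 + 2*V)
d(s) = s²
Z(X, G) = X (Z(X, G) = X + (-4*0)*G = X + 0*G = X + 0 = X)
a = 20 (a = -2*(-10) = 20)
(a + 10788) + d(N(-1, -9)) = (20 + 10788) + (3 + 2*(-1))² = 10808 + (3 - 2)² = 10808 + 1² = 10808 + 1 = 10809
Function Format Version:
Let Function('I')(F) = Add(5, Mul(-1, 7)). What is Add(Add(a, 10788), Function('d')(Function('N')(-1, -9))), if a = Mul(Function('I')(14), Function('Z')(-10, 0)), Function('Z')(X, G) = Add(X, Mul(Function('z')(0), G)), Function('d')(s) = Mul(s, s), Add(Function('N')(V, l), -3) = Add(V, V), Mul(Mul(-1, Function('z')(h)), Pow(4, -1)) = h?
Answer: 10809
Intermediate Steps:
Function('z')(h) = Mul(-4, h)
Function('I')(F) = -2 (Function('I')(F) = Add(5, -7) = -2)
Function('N')(V, l) = Add(3, Mul(2, V)) (Function('N')(V, l) = Add(3, Add(V, V)) = Add(3, Mul(2, V)))
Function('d')(s) = Pow(s, 2)
Function('Z')(X, G) = X (Function('Z')(X, G) = Add(X, Mul(Mul(-4, 0), G)) = Add(X, Mul(0, G)) = Add(X, 0) = X)
a = 20 (a = Mul(-2, -10) = 20)
Add(Add(a, 10788), Function('d')(Function('N')(-1, -9))) = Add(Add(20, 10788), Pow(Add(3, Mul(2, -1)), 2)) = Add(10808, Pow(Add(3, -2), 2)) = Add(10808, Pow(1, 2)) = Add(10808, 1) = 10809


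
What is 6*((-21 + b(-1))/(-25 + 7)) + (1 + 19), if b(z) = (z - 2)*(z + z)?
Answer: 25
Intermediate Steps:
b(z) = 2*z*(-2 + z) (b(z) = (-2 + z)*(2*z) = 2*z*(-2 + z))
6*((-21 + b(-1))/(-25 + 7)) + (1 + 19) = 6*((-21 + 2*(-1)*(-2 - 1))/(-25 + 7)) + (1 + 19) = 6*((-21 + 2*(-1)*(-3))/(-18)) + 20 = 6*((-21 + 6)*(-1/18)) + 20 = 6*(-15*(-1/18)) + 20 = 6*(⅚) + 20 = 5 + 20 = 25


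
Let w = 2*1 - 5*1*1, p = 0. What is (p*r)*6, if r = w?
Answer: 0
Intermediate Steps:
w = -3 (w = 2 - 5*1 = 2 - 5 = -3)
r = -3
(p*r)*6 = (0*(-3))*6 = 0*6 = 0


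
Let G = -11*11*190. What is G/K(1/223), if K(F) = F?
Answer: -5126770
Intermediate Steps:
G = -22990 (G = -121*190 = -22990)
G/K(1/223) = -22990/(1/223) = -22990/1/223 = -22990*223 = -5126770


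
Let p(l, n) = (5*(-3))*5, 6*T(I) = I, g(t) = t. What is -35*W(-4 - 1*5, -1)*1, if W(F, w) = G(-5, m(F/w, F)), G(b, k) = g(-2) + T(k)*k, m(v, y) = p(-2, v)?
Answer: -65485/2 ≈ -32743.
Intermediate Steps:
T(I) = I/6
p(l, n) = -75 (p(l, n) = -15*5 = -75)
m(v, y) = -75
G(b, k) = -2 + k²/6 (G(b, k) = -2 + (k/6)*k = -2 + k²/6)
W(F, w) = 1871/2 (W(F, w) = -2 + (⅙)*(-75)² = -2 + (⅙)*5625 = -2 + 1875/2 = 1871/2)
-35*W(-4 - 1*5, -1)*1 = -35*1871/2*1 = -65485/2*1 = -65485/2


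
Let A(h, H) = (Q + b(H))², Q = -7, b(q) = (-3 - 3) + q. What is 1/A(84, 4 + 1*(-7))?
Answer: 1/256 ≈ 0.0039063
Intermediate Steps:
b(q) = -6 + q
A(h, H) = (-13 + H)² (A(h, H) = (-7 + (-6 + H))² = (-13 + H)²)
1/A(84, 4 + 1*(-7)) = 1/((-13 + (4 + 1*(-7)))²) = 1/((-13 + (4 - 7))²) = 1/((-13 - 3)²) = 1/((-16)²) = 1/256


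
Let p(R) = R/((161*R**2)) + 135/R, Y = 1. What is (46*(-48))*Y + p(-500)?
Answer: -44441434/20125 ≈ -2208.3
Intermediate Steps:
p(R) = 21736/(161*R) (p(R) = R*(1/(161*R**2)) + 135/R = 1/(161*R) + 135/R = 21736/(161*R))
(46*(-48))*Y + p(-500) = (46*(-48))*1 + (21736/161)/(-500) = -2208*1 + (21736/161)*(-1/500) = -2208 - 5434/20125 = -44441434/20125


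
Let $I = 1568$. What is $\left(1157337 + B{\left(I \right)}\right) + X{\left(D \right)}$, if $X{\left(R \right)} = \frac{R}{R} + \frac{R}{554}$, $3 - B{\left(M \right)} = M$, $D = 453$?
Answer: $\frac{640298695}{554} \approx 1.1558 \cdot 10^{6}$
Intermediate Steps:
$B{\left(M \right)} = 3 - M$
$X{\left(R \right)} = 1 + \frac{R}{554}$ ($X{\left(R \right)} = 1 + R \frac{1}{554} = 1 + \frac{R}{554}$)
$\left(1157337 + B{\left(I \right)}\right) + X{\left(D \right)} = \left(1157337 + \left(3 - 1568\right)\right) + \left(1 + \frac{1}{554} \cdot 453\right) = \left(1157337 + \left(3 - 1568\right)\right) + \left(1 + \frac{453}{554}\right) = \left(1157337 - 1565\right) + \frac{1007}{554} = 1155772 + \frac{1007}{554} = \frac{640298695}{554}$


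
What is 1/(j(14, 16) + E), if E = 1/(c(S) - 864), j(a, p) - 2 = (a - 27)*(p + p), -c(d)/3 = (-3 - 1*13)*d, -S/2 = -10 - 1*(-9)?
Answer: -768/317953 ≈ -0.0024155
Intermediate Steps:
S = 2 (S = -2*(-10 - 1*(-9)) = -2*(-10 + 9) = -2*(-1) = 2)
c(d) = 48*d (c(d) = -3*(-3 - 1*13)*d = -3*(-3 - 13)*d = -(-48)*d = 48*d)
j(a, p) = 2 + 2*p*(-27 + a) (j(a, p) = 2 + (a - 27)*(p + p) = 2 + (-27 + a)*(2*p) = 2 + 2*p*(-27 + a))
E = -1/768 (E = 1/(48*2 - 864) = 1/(96 - 864) = 1/(-768) = -1/768 ≈ -0.0013021)
1/(j(14, 16) + E) = 1/((2 - 54*16 + 2*14*16) - 1/768) = 1/((2 - 864 + 448) - 1/768) = 1/(-414 - 1/768) = 1/(-317953/768) = -768/317953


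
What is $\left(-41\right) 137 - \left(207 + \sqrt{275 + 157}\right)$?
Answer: $-5824 - 12 \sqrt{3} \approx -5844.8$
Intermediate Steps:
$\left(-41\right) 137 - \left(207 + \sqrt{275 + 157}\right) = -5617 - \left(207 + \sqrt{432}\right) = -5617 - \left(207 + 12 \sqrt{3}\right) = -5824 - 12 \sqrt{3}$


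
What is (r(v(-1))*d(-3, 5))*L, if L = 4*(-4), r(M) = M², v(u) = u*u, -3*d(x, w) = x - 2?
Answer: -80/3 ≈ -26.667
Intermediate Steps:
d(x, w) = ⅔ - x/3 (d(x, w) = -(x - 2)/3 = -(-2 + x)/3 = ⅔ - x/3)
v(u) = u²
L = -16
(r(v(-1))*d(-3, 5))*L = (((-1)²)²*(⅔ - ⅓*(-3)))*(-16) = (1²*(⅔ + 1))*(-16) = (1*(5/3))*(-16) = (5/3)*(-16) = -80/3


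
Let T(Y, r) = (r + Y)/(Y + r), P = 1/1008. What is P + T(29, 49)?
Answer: 1009/1008 ≈ 1.0010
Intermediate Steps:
P = 1/1008 ≈ 0.00099206
T(Y, r) = 1 (T(Y, r) = (Y + r)/(Y + r) = 1)
P + T(29, 49) = 1/1008 + 1 = 1009/1008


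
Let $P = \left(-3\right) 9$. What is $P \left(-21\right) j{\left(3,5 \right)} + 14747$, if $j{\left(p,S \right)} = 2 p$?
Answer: $18149$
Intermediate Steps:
$P = -27$
$P \left(-21\right) j{\left(3,5 \right)} + 14747 = \left(-27\right) \left(-21\right) 2 \cdot 3 + 14747 = 567 \cdot 6 + 14747 = 3402 + 14747 = 18149$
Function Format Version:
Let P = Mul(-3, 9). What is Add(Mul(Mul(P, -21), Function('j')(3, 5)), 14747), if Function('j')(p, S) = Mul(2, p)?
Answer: 18149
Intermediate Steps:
P = -27
Add(Mul(Mul(P, -21), Function('j')(3, 5)), 14747) = Add(Mul(Mul(-27, -21), Mul(2, 3)), 14747) = Add(Mul(567, 6), 14747) = Add(3402, 14747) = 18149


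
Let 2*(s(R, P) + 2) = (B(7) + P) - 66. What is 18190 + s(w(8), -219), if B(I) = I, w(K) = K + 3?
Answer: 18049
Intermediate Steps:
w(K) = 3 + K
s(R, P) = -63/2 + P/2 (s(R, P) = -2 + ((7 + P) - 66)/2 = -2 + (-59 + P)/2 = -2 + (-59/2 + P/2) = -63/2 + P/2)
18190 + s(w(8), -219) = 18190 + (-63/2 + (½)*(-219)) = 18190 + (-63/2 - 219/2) = 18190 - 141 = 18049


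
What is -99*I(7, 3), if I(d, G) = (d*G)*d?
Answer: -14553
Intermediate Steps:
I(d, G) = G*d² (I(d, G) = (G*d)*d = G*d²)
-99*I(7, 3) = -297*7² = -297*49 = -99*147 = -14553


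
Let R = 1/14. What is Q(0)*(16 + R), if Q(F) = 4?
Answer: 450/7 ≈ 64.286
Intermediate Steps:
R = 1/14 ≈ 0.071429
Q(0)*(16 + R) = 4*(16 + 1/14) = 4*(225/14) = 450/7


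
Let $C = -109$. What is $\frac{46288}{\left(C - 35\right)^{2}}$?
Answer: $\frac{2893}{1296} \approx 2.2323$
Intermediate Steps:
$\frac{46288}{\left(C - 35\right)^{2}} = \frac{46288}{\left(-109 - 35\right)^{2}} = \frac{46288}{\left(-144\right)^{2}} = \frac{46288}{20736} = 46288 \cdot \frac{1}{20736} = \frac{2893}{1296}$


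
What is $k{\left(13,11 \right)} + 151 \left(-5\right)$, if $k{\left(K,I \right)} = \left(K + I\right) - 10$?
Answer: $-741$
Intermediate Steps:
$k{\left(K,I \right)} = -10 + I + K$ ($k{\left(K,I \right)} = \left(I + K\right) - 10 = -10 + I + K$)
$k{\left(13,11 \right)} + 151 \left(-5\right) = \left(-10 + 11 + 13\right) + 151 \left(-5\right) = 14 - 755 = -741$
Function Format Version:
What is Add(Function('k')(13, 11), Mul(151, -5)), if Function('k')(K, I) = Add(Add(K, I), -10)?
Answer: -741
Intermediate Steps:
Function('k')(K, I) = Add(-10, I, K) (Function('k')(K, I) = Add(Add(I, K), -10) = Add(-10, I, K))
Add(Function('k')(13, 11), Mul(151, -5)) = Add(Add(-10, 11, 13), Mul(151, -5)) = Add(14, -755) = -741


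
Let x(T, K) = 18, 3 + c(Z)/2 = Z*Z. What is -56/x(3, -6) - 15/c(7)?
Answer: -2711/828 ≈ -3.2742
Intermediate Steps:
c(Z) = -6 + 2*Z² (c(Z) = -6 + 2*(Z*Z) = -6 + 2*Z²)
-56/x(3, -6) - 15/c(7) = -56/18 - 15/(-6 + 2*7²) = -56*1/18 - 15/(-6 + 2*49) = -28/9 - 15/(-6 + 98) = -28/9 - 15/92 = -2711/828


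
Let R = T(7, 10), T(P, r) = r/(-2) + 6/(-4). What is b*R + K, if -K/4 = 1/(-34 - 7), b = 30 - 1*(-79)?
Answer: -58089/82 ≈ -708.40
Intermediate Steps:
b = 109 (b = 30 + 79 = 109)
K = 4/41 (K = -4/(-34 - 7) = -4/(-41) = -4*(-1/41) = 4/41 ≈ 0.097561)
T(P, r) = -3/2 - r/2 (T(P, r) = r*(-½) + 6*(-¼) = -r/2 - 3/2 = -3/2 - r/2)
R = -13/2 (R = -3/2 - ½*10 = -3/2 - 5 = -13/2 ≈ -6.5000)
b*R + K = 109*(-13/2) + 4/41 = -1417/2 + 4/41 = -58089/82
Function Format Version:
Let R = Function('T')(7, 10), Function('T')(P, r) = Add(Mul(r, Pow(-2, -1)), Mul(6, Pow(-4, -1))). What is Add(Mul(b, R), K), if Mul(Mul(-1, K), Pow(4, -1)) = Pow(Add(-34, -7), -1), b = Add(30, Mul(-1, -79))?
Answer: Rational(-58089, 82) ≈ -708.40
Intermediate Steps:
b = 109 (b = Add(30, 79) = 109)
K = Rational(4, 41) (K = Mul(-4, Pow(Add(-34, -7), -1)) = Mul(-4, Pow(-41, -1)) = Mul(-4, Rational(-1, 41)) = Rational(4, 41) ≈ 0.097561)
Function('T')(P, r) = Add(Rational(-3, 2), Mul(Rational(-1, 2), r)) (Function('T')(P, r) = Add(Mul(r, Rational(-1, 2)), Mul(6, Rational(-1, 4))) = Add(Mul(Rational(-1, 2), r), Rational(-3, 2)) = Add(Rational(-3, 2), Mul(Rational(-1, 2), r)))
R = Rational(-13, 2) (R = Add(Rational(-3, 2), Mul(Rational(-1, 2), 10)) = Add(Rational(-3, 2), -5) = Rational(-13, 2) ≈ -6.5000)
Add(Mul(b, R), K) = Add(Mul(109, Rational(-13, 2)), Rational(4, 41)) = Add(Rational(-1417, 2), Rational(4, 41)) = Rational(-58089, 82)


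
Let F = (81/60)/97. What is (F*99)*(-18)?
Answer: -24057/970 ≈ -24.801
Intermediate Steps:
F = 27/1940 (F = (81*(1/60))*(1/97) = (27/20)*(1/97) = 27/1940 ≈ 0.013918)
(F*99)*(-18) = ((27/1940)*99)*(-18) = (2673/1940)*(-18) = -24057/970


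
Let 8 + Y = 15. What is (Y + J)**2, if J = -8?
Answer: 1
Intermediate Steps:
Y = 7 (Y = -8 + 15 = 7)
(Y + J)**2 = (7 - 8)**2 = (-1)**2 = 1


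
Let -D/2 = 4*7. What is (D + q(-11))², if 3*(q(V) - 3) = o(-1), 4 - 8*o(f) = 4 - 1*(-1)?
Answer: 1620529/576 ≈ 2813.4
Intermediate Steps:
o(f) = -⅛ (o(f) = ½ - (4 - 1*(-1))/8 = ½ - (4 + 1)/8 = ½ - ⅛*5 = ½ - 5/8 = -⅛)
q(V) = 71/24 (q(V) = 3 + (⅓)*(-⅛) = 3 - 1/24 = 71/24)
D = -56 (D = -8*7 = -2*28 = -56)
(D + q(-11))² = (-56 + 71/24)² = (-1273/24)² = 1620529/576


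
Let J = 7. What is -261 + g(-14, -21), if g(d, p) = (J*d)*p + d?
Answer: 1783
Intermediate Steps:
g(d, p) = d + 7*d*p (g(d, p) = (7*d)*p + d = 7*d*p + d = d + 7*d*p)
-261 + g(-14, -21) = -261 - 14*(1 + 7*(-21)) = -261 - 14*(1 - 147) = -261 - 14*(-146) = -261 + 2044 = 1783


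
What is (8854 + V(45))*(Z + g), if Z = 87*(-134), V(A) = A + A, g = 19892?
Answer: 73644896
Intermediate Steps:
V(A) = 2*A
Z = -11658
(8854 + V(45))*(Z + g) = (8854 + 2*45)*(-11658 + 19892) = (8854 + 90)*8234 = 8944*8234 = 73644896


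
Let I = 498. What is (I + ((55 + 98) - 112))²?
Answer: 290521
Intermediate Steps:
(I + ((55 + 98) - 112))² = (498 + ((55 + 98) - 112))² = (498 + (153 - 112))² = (498 + 41)² = 539² = 290521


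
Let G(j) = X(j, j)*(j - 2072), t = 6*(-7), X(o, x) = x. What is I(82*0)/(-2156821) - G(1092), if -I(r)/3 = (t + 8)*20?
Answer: 2308143559320/2156821 ≈ 1.0702e+6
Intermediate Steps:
t = -42
I(r) = 2040 (I(r) = -3*(-42 + 8)*20 = -(-102)*20 = -3*(-680) = 2040)
G(j) = j*(-2072 + j) (G(j) = j*(j - 2072) = j*(-2072 + j))
I(82*0)/(-2156821) - G(1092) = 2040/(-2156821) - 1092*(-2072 + 1092) = 2040*(-1/2156821) - 1092*(-980) = -2040/2156821 - 1*(-1070160) = -2040/2156821 + 1070160 = 2308143559320/2156821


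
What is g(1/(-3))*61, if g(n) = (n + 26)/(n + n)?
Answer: -4697/2 ≈ -2348.5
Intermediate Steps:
g(n) = (26 + n)/(2*n) (g(n) = (26 + n)/((2*n)) = (26 + n)*(1/(2*n)) = (26 + n)/(2*n))
g(1/(-3))*61 = ((26 + 1/(-3))/(2*(1/(-3))))*61 = ((26 - ⅓)/(2*(-⅓)))*61 = ((½)*(-3)*(77/3))*61 = -77/2*61 = -4697/2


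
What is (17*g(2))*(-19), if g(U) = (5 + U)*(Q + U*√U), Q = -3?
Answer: 6783 - 4522*√2 ≈ 387.93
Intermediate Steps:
g(U) = (-3 + U^(3/2))*(5 + U) (g(U) = (5 + U)*(-3 + U*√U) = (5 + U)*(-3 + U^(3/2)) = (-3 + U^(3/2))*(5 + U))
(17*g(2))*(-19) = (17*(-15 + 2^(5/2) - 3*2 + 5*2^(3/2)))*(-19) = (17*(-15 + 4*√2 - 6 + 5*(2*√2)))*(-19) = (17*(-15 + 4*√2 - 6 + 10*√2))*(-19) = (17*(-21 + 14*√2))*(-19) = (-357 + 238*√2)*(-19) = 6783 - 4522*√2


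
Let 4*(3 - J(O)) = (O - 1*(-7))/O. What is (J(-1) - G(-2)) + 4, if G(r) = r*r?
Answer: 9/2 ≈ 4.5000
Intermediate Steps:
J(O) = 3 - (7 + O)/(4*O) (J(O) = 3 - (O - 1*(-7))/(4*O) = 3 - (O + 7)/(4*O) = 3 - (7 + O)/(4*O))
G(r) = r**2
(J(-1) - G(-2)) + 4 = ((1/4)*(-7 + 11*(-1))/(-1) - 1*(-2)**2) + 4 = ((1/4)*(-1)*(-7 - 11) - 1*4) + 4 = ((1/4)*(-1)*(-18) - 4) + 4 = (9/2 - 4) + 4 = 1/2 + 4 = 9/2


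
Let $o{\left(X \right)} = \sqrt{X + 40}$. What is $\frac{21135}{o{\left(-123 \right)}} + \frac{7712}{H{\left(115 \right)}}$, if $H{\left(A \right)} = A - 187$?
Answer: $- \frac{964}{9} - \frac{21135 i \sqrt{83}}{83} \approx -107.11 - 2319.9 i$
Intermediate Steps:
$H{\left(A \right)} = -187 + A$
$o{\left(X \right)} = \sqrt{40 + X}$
$\frac{21135}{o{\left(-123 \right)}} + \frac{7712}{H{\left(115 \right)}} = \frac{21135}{\sqrt{40 - 123}} + \frac{7712}{-187 + 115} = \frac{21135}{\sqrt{-83}} + \frac{7712}{-72} = \frac{21135}{i \sqrt{83}} + 7712 \left(- \frac{1}{72}\right) = 21135 \left(- \frac{i \sqrt{83}}{83}\right) - \frac{964}{9} = - \frac{21135 i \sqrt{83}}{83} - \frac{964}{9} = - \frac{964}{9} - \frac{21135 i \sqrt{83}}{83}$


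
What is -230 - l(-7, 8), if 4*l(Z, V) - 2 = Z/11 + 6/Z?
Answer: -70879/308 ≈ -230.13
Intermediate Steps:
l(Z, V) = 1/2 + Z/44 + 3/(2*Z) (l(Z, V) = 1/2 + (Z/11 + 6/Z)/4 = 1/2 + (6/Z + Z/11)/4 = 1/2 + (Z/44 + 3/(2*Z)) = 1/2 + Z/44 + 3/(2*Z))
-230 - l(-7, 8) = -230 - (66 - 7*(22 - 7))/(44*(-7)) = -230 - (-1)*(66 - 7*15)/(44*7) = -230 - (-1)*(66 - 105)/(44*7) = -230 - (-1)*(-39)/(44*7) = -230 - 1*39/308 = -230 - 39/308 = -70879/308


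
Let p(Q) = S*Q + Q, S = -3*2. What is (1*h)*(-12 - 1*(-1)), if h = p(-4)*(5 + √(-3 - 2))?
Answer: -1100 - 220*I*√5 ≈ -1100.0 - 491.94*I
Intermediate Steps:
S = -6
p(Q) = -5*Q (p(Q) = -6*Q + Q = -5*Q)
h = 100 + 20*I*√5 (h = (-5*(-4))*(5 + √(-3 - 2)) = 20*(5 + √(-5)) = 20*(5 + I*√5) = 100 + 20*I*√5 ≈ 100.0 + 44.721*I)
(1*h)*(-12 - 1*(-1)) = (1*(100 + 20*I*√5))*(-12 - 1*(-1)) = (100 + 20*I*√5)*(-12 + 1) = (100 + 20*I*√5)*(-11) = -1100 - 220*I*√5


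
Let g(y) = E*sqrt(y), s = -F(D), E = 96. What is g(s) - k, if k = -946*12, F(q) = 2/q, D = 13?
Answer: 11352 + 96*I*sqrt(26)/13 ≈ 11352.0 + 37.654*I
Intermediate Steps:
k = -11352
s = -2/13 ≈ -0.15385
g(y) = 96*sqrt(y)
g(s) - k = 96*sqrt(-2/13) - 1*(-11352) = 96*(I*sqrt(26)/13) + 11352 = 96*I*sqrt(26)/13 + 11352 = 11352 + 96*I*sqrt(26)/13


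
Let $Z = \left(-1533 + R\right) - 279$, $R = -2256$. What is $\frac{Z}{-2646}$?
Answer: $\frac{226}{147} \approx 1.5374$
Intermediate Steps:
$Z = -4068$ ($Z = \left(-1533 - 2256\right) - 279 = -3789 - 279 = -4068$)
$\frac{Z}{-2646} = - \frac{4068}{-2646} = \left(-4068\right) \left(- \frac{1}{2646}\right) = \frac{226}{147}$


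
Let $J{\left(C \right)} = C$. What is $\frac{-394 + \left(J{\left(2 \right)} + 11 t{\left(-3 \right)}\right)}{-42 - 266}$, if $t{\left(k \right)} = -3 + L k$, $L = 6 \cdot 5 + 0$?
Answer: $\frac{1415}{308} \approx 4.5942$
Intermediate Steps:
$L = 30$ ($L = 30 + 0 = 30$)
$t{\left(k \right)} = -3 + 30 k$
$\frac{-394 + \left(J{\left(2 \right)} + 11 t{\left(-3 \right)}\right)}{-42 - 266} = \frac{-394 + \left(2 + 11 \left(-3 + 30 \left(-3\right)\right)\right)}{-42 - 266} = \frac{-394 + \left(2 + 11 \left(-3 - 90\right)\right)}{-308} = \left(-394 + \left(2 + 11 \left(-93\right)\right)\right) \left(- \frac{1}{308}\right) = \left(-394 + \left(2 - 1023\right)\right) \left(- \frac{1}{308}\right) = \left(-394 - 1021\right) \left(- \frac{1}{308}\right) = \left(-1415\right) \left(- \frac{1}{308}\right) = \frac{1415}{308}$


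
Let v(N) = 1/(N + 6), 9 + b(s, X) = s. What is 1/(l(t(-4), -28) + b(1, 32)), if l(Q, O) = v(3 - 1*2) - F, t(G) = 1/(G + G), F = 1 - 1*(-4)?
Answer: -7/90 ≈ -0.077778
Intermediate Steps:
b(s, X) = -9 + s
v(N) = 1/(6 + N)
F = 5 (F = 1 + 4 = 5)
t(G) = 1/(2*G)
l(Q, O) = -34/7 (l(Q, O) = 1/(6 + (3 - 1*2)) - 1*5 = 1/(6 + (3 - 2)) - 5 = 1/(6 + 1) - 5 = 1/7 - 5 = -34/7)
1/(l(t(-4), -28) + b(1, 32)) = 1/(-34/7 + (-9 + 1)) = 1/(-34/7 - 8) = 1/(-90/7) = -7/90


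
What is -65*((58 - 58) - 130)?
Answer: 8450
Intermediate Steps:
-65*((58 - 58) - 130) = -65*(0 - 130) = -65*(-130) = 8450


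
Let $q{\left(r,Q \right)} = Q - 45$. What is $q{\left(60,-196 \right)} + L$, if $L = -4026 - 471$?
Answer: $-4738$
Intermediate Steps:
$L = -4497$ ($L = -4026 - 471 = -4497$)
$q{\left(r,Q \right)} = -45 + Q$
$q{\left(60,-196 \right)} + L = \left(-45 - 196\right) - 4497 = -241 - 4497 = -4738$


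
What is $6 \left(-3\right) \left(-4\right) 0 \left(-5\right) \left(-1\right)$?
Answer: $0$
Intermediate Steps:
$6 \left(-3\right) \left(-4\right) 0 \left(-5\right) \left(-1\right) = 6 \cdot 12 \cdot 0 \left(-1\right) = 6 \cdot 0 \left(-1\right) = 0 \left(-1\right) = 0$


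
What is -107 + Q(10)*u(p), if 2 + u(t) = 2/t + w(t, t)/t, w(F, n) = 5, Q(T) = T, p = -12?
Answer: -797/6 ≈ -132.83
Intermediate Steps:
u(t) = -2 + 7/t (u(t) = -2 + (2/t + 5/t) = -2 + 7/t)
-107 + Q(10)*u(p) = -107 + 10*(-2 + 7/(-12)) = -107 + 10*(-2 + 7*(-1/12)) = -107 + 10*(-2 - 7/12) = -107 + 10*(-31/12) = -107 - 155/6 = -797/6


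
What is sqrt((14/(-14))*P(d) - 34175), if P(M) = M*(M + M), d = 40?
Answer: 5*I*sqrt(1495) ≈ 193.33*I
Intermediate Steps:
P(M) = 2*M**2 (P(M) = M*(2*M) = 2*M**2)
sqrt((14/(-14))*P(d) - 34175) = sqrt((14/(-14))*(2*40**2) - 34175) = sqrt((14*(-1/14))*(2*1600) - 34175) = sqrt(-1*3200 - 34175) = sqrt(-3200 - 34175) = sqrt(-37375) = 5*I*sqrt(1495)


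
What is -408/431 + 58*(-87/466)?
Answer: -1182477/100423 ≈ -11.775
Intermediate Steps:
-408/431 + 58*(-87/466) = -408/431 - 2523/233 = -1182477/100423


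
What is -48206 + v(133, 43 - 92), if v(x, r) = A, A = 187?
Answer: -48019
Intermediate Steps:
v(x, r) = 187
-48206 + v(133, 43 - 92) = -48206 + 187 = -48019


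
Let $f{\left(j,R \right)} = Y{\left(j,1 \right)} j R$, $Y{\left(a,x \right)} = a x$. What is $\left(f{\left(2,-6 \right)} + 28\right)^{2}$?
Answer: $16$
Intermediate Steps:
$f{\left(j,R \right)} = R j^{2}$ ($f{\left(j,R \right)} = j 1 j R = j j R = j^{2} R = R j^{2}$)
$\left(f{\left(2,-6 \right)} + 28\right)^{2} = \left(- 6 \cdot 2^{2} + 28\right)^{2} = \left(\left(-6\right) 4 + 28\right)^{2} = \left(-24 + 28\right)^{2} = 4^{2} = 16$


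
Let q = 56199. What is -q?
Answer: -56199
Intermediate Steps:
-q = -1*56199 = -56199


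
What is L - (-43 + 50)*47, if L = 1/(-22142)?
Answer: -7284719/22142 ≈ -329.00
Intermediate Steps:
L = -1/22142 ≈ -4.5163e-5
L - (-43 + 50)*47 = -1/22142 - (-43 + 50)*47 = -1/22142 - 7*47 = -1/22142 - 1*329 = -1/22142 - 329 = -7284719/22142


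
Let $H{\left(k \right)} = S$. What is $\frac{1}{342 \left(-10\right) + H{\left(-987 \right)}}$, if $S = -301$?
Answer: $- \frac{1}{3721} \approx -0.00026874$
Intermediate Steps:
$H{\left(k \right)} = -301$
$\frac{1}{342 \left(-10\right) + H{\left(-987 \right)}} = \frac{1}{342 \left(-10\right) - 301} = \frac{1}{-3420 - 301} = \frac{1}{-3721} = - \frac{1}{3721}$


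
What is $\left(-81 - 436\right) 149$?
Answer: $-77033$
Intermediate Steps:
$\left(-81 - 436\right) 149 = \left(-517\right) 149 = -77033$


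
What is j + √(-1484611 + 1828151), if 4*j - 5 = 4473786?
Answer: 4473791/4 + 2*√85885 ≈ 1.1190e+6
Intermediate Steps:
j = 4473791/4 (j = 5/4 + (¼)*4473786 = 5/4 + 2236893/2 = 4473791/4 ≈ 1.1184e+6)
j + √(-1484611 + 1828151) = 4473791/4 + √(-1484611 + 1828151) = 4473791/4 + √343540 = 4473791/4 + 2*√85885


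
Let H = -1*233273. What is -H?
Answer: 233273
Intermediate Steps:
H = -233273
-H = -1*(-233273) = 233273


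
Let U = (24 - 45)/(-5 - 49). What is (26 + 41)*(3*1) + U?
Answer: 3625/18 ≈ 201.39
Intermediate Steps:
U = 7/18 (U = -21/(-54) = -21*(-1/54) = 7/18 ≈ 0.38889)
(26 + 41)*(3*1) + U = (26 + 41)*(3*1) + 7/18 = 67*3 + 7/18 = 201 + 7/18 = 3625/18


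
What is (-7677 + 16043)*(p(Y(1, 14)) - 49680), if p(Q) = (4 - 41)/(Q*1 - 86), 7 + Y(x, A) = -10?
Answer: -42808847098/103 ≈ -4.1562e+8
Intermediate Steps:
Y(x, A) = -17 (Y(x, A) = -7 - 10 = -17)
p(Q) = -37/(-86 + Q) (p(Q) = -37/(Q - 86) = -37/(-86 + Q))
(-7677 + 16043)*(p(Y(1, 14)) - 49680) = (-7677 + 16043)*(-37/(-86 - 17) - 49680) = 8366*(-37/(-103) - 49680) = 8366*(-37*(-1/103) - 49680) = 8366*(37/103 - 49680) = 8366*(-5117003/103) = -42808847098/103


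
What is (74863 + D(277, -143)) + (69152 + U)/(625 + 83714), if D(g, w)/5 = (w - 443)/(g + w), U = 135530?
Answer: 422919484378/5650713 ≈ 74844.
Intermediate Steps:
D(g, w) = 5*(-443 + w)/(g + w) (D(g, w) = 5*((w - 443)/(g + w)) = 5*((-443 + w)/(g + w)) = 5*(-443 + w)/(g + w))
(74863 + D(277, -143)) + (69152 + U)/(625 + 83714) = (74863 + 5*(-443 - 143)/(277 - 143)) + (69152 + 135530)/(625 + 83714) = (74863 + 5*(-586)/134) + 204682/84339 = (74863 + 5*(1/134)*(-586)) + 204682*(1/84339) = (74863 - 1465/67) + 204682/84339 = 5014356/67 + 204682/84339 = 422919484378/5650713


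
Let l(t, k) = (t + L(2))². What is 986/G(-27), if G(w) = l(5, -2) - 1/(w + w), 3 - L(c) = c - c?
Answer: 53244/3457 ≈ 15.402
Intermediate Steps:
L(c) = 3 (L(c) = 3 - (c - c) = 3 - 1*0 = 3 + 0 = 3)
l(t, k) = (3 + t)² (l(t, k) = (t + 3)² = (3 + t)²)
G(w) = 64 - 1/(2*w) (G(w) = (3 + 5)² - 1/(w + w) = 8² - 1/(2*w) = 64 - 1/(2*w))
986/G(-27) = 986/(64 - ½/(-27)) = 986/(64 - ½*(-1/27)) = 986/(64 + 1/54) = 986/(3457/54) = 986*(54/3457) = 53244/3457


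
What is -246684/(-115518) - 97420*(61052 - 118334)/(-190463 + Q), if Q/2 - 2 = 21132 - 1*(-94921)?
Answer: 107441392982078/801829691 ≈ 1.3400e+5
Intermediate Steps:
Q = 232110 (Q = 4 + 2*(21132 - 1*(-94921)) = 4 + 2*(21132 + 94921) = 4 + 2*116053 = 4 + 232106 = 232110)
-246684/(-115518) - 97420*(61052 - 118334)/(-190463 + Q) = -246684/(-115518) - 97420*(61052 - 118334)/(-190463 + 232110) = -246684*(-1/115518) - 97420/(41647/(-57282)) = 41114/19253 - 97420/(41647*(-1/57282)) = 41114/19253 - 97420/(-41647/57282) = 41114/19253 - 97420*(-57282/41647) = 41114/19253 + 5580412440/41647 = 107441392982078/801829691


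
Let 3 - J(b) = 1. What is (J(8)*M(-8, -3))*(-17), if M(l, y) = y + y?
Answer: 204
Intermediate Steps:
M(l, y) = 2*y
J(b) = 2 (J(b) = 3 - 1*1 = 3 - 1 = 2)
(J(8)*M(-8, -3))*(-17) = (2*(2*(-3)))*(-17) = (2*(-6))*(-17) = -12*(-17) = 204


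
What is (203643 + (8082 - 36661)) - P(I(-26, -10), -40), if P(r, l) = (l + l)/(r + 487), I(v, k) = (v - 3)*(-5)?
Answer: 13830066/79 ≈ 1.7506e+5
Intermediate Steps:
I(v, k) = 15 - 5*v (I(v, k) = (-3 + v)*(-5) = 15 - 5*v)
P(r, l) = 2*l/(487 + r) (P(r, l) = (2*l)/(487 + r) = 2*l/(487 + r))
(203643 + (8082 - 36661)) - P(I(-26, -10), -40) = (203643 + (8082 - 36661)) - 2*(-40)/(487 + (15 - 5*(-26))) = (203643 - 28579) - 2*(-40)/(487 + (15 + 130)) = 175064 - 2*(-40)/(487 + 145) = 175064 - 2*(-40)/632 = 175064 - 1*(-10/79) = 175064 + 10/79 = 13830066/79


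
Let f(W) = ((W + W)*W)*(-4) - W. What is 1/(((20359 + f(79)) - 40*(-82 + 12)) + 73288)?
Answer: 1/46440 ≈ 2.1533e-5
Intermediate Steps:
f(W) = -W - 8*W**2 (f(W) = ((2*W)*W)*(-4) - W = (2*W**2)*(-4) - W = -8*W**2 - W = -W - 8*W**2)
1/(((20359 + f(79)) - 40*(-82 + 12)) + 73288) = 1/(((20359 - 1*79*(1 + 8*79)) - 40*(-82 + 12)) + 73288) = 1/(((20359 - 1*79*(1 + 632)) - 40*(-70)) + 73288) = 1/(((20359 - 1*79*633) + 2800) + 73288) = 1/(((20359 - 50007) + 2800) + 73288) = 1/((-29648 + 2800) + 73288) = 1/(-26848 + 73288) = 1/46440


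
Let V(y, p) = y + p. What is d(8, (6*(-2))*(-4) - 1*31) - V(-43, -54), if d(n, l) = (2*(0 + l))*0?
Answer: 97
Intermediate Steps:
V(y, p) = p + y
d(n, l) = 0 (d(n, l) = (2*l)*0 = 0)
d(8, (6*(-2))*(-4) - 1*31) - V(-43, -54) = 0 - (-54 - 43) = 0 - 1*(-97) = 0 + 97 = 97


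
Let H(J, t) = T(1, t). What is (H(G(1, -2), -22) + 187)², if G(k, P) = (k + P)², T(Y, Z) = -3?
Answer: 33856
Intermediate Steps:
G(k, P) = (P + k)²
H(J, t) = -3
(H(G(1, -2), -22) + 187)² = (-3 + 187)² = 184² = 33856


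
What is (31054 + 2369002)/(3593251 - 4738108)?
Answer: -2400056/1144857 ≈ -2.0964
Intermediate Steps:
(31054 + 2369002)/(3593251 - 4738108) = 2400056/(-1144857) = 2400056*(-1/1144857) = -2400056/1144857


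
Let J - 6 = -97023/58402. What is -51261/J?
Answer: -997914974/84463 ≈ -11815.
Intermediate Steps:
J = 253389/58402 (J = 6 - 97023/58402 = 253389/58402 ≈ 4.3387)
-51261/J = -51261/253389/58402 = -51261*58402/253389 = -997914974/84463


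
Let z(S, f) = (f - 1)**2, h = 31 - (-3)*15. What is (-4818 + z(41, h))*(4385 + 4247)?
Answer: 6966024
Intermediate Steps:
h = 76 (h = 31 - 1*(-45) = 31 + 45 = 76)
z(S, f) = (-1 + f)**2
(-4818 + z(41, h))*(4385 + 4247) = (-4818 + (-1 + 76)**2)*(4385 + 4247) = (-4818 + 75**2)*8632 = (-4818 + 5625)*8632 = 807*8632 = 6966024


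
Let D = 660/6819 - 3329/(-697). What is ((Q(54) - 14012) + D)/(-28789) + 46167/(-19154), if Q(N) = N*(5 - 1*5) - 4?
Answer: -1680498561146197/873611367790186 ≈ -1.9236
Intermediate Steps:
Q(N) = -4 (Q(N) = N*(5 - 5) - 4 = N*0 - 4 = 0 - 4 = -4)
D = 7720157/1584281 (D = 660*(1/6819) - 3329*(-1/697) = 220/2273 + 3329/697 = 7720157/1584281 ≈ 4.8730)
((Q(54) - 14012) + D)/(-28789) + 46167/(-19154) = ((-4 - 14012) + 7720157/1584281)/(-28789) + 46167/(-19154) = (-14016 + 7720157/1584281)*(-1/28789) + 46167*(-1/19154) = -22197562339/1584281*(-1/28789) - 46167/19154 = 22197562339/45609865709 - 46167/19154 = -1680498561146197/873611367790186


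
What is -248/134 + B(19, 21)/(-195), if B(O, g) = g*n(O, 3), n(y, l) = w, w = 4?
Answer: -9936/4355 ≈ -2.2815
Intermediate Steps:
n(y, l) = 4
B(O, g) = 4*g (B(O, g) = g*4 = 4*g)
-248/134 + B(19, 21)/(-195) = -248/134 + (4*21)/(-195) = -248*1/134 + 84*(-1/195) = -124/67 - 28/65 = -9936/4355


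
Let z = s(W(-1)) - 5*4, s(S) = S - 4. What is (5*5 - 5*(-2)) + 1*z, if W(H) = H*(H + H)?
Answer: 13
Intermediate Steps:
W(H) = 2*H² (W(H) = H*(2*H) = 2*H²)
s(S) = -4 + S
z = -22 (z = (-4 + 2*(-1)²) - 5*4 = (-4 + 2*1) - 20 = (-4 + 2) - 20 = -2 - 20 = -22)
(5*5 - 5*(-2)) + 1*z = (5*5 - 5*(-2)) + 1*(-22) = (25 + 10) - 22 = 35 - 22 = 13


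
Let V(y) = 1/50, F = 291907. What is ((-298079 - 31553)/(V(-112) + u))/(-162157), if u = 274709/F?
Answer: 4811094411200/2274634129049 ≈ 2.1151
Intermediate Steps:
V(y) = 1/50
u = 274709/291907 ≈ 0.94108
((-298079 - 31553)/(V(-112) + u))/(-162157) = ((-298079 - 31553)/(1/50 + 274709/291907))/(-162157) = -329632/14027357/14595350*(-1/162157) = -329632*14595350/14027357*(-1/162157) = -4811094411200/14027357*(-1/162157) = 4811094411200/2274634129049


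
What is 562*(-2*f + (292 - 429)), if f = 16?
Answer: -94978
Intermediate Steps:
562*(-2*f + (292 - 429)) = 562*(-2*16 + (292 - 429)) = 562*(-32 - 137) = 562*(-169) = -94978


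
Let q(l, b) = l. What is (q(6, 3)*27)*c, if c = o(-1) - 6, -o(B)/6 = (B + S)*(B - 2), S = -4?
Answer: -15552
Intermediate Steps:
o(B) = -6*(-4 + B)*(-2 + B) (o(B) = -6*(B - 4)*(B - 2) = -6*(-4 + B)*(-2 + B))
c = -96 (c = (-48 - 6*(-1)² + 36*(-1)) - 6 = (-48 - 6*1 - 36) - 6 = (-48 - 6 - 36) - 6 = -90 - 6 = -96)
(q(6, 3)*27)*c = (6*27)*(-96) = 162*(-96) = -15552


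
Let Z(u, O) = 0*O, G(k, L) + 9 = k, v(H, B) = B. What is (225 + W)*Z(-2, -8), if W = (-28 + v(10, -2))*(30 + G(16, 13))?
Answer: 0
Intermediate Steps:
G(k, L) = -9 + k
W = -1110 (W = (-28 - 2)*(30 + (-9 + 16)) = -30*(30 + 7) = -30*37 = -1110)
Z(u, O) = 0
(225 + W)*Z(-2, -8) = (225 - 1110)*0 = -885*0 = 0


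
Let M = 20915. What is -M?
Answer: -20915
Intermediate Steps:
-M = -1*20915 = -20915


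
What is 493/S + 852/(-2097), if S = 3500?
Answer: -649393/2446500 ≈ -0.26544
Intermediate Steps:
493/S + 852/(-2097) = 493/3500 + 852/(-2097) = 493*(1/3500) + 852*(-1/2097) = 493/3500 - 284/699 = -649393/2446500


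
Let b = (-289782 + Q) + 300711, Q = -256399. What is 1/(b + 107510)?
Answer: -1/137960 ≈ -7.2485e-6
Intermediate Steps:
b = -245470 (b = (-289782 - 256399) + 300711 = -546181 + 300711 = -245470)
1/(b + 107510) = 1/(-245470 + 107510) = 1/(-137960) = -1/137960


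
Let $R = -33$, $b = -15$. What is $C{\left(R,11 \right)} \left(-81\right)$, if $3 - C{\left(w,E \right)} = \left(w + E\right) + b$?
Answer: $-3240$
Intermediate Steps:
$C{\left(w,E \right)} = 18 - E - w$ ($C{\left(w,E \right)} = 3 - \left(\left(w + E\right) - 15\right) = 3 - \left(\left(E + w\right) - 15\right) = 3 - \left(-15 + E + w\right) = 18 - E - w$)
$C{\left(R,11 \right)} \left(-81\right) = \left(18 - 11 - -33\right) \left(-81\right) = \left(18 - 11 + 33\right) \left(-81\right) = 40 \left(-81\right) = -3240$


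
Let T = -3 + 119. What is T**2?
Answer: 13456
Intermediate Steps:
T = 116
T**2 = 116**2 = 13456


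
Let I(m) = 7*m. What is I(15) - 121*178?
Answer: -21433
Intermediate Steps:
I(15) - 121*178 = 7*15 - 121*178 = 105 - 21538 = -21433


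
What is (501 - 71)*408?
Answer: 175440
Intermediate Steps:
(501 - 71)*408 = 430*408 = 175440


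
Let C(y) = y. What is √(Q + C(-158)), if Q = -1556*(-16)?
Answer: √24738 ≈ 157.28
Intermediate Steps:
Q = 24896
√(Q + C(-158)) = √(24896 - 158) = √24738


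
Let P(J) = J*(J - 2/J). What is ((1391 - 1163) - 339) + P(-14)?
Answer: 83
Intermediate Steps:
((1391 - 1163) - 339) + P(-14) = ((1391 - 1163) - 339) + (-2 + (-14)**2) = (228 - 339) + (-2 + 196) = -111 + 194 = 83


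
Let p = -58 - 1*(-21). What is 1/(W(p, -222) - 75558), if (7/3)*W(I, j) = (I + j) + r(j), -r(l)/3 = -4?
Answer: -7/529647 ≈ -1.3216e-5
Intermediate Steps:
p = -37 (p = -58 + 21 = -37)
r(l) = 12 (r(l) = -3*(-4) = 12)
W(I, j) = 36/7 + 3*I/7 + 3*j/7 (W(I, j) = 3*((I + j) + 12)/7 = 3*(12 + I + j)/7 = 36/7 + 3*I/7 + 3*j/7)
1/(W(p, -222) - 75558) = 1/((36/7 + (3/7)*(-37) + (3/7)*(-222)) - 75558) = 1/((36/7 - 111/7 - 666/7) - 75558) = 1/(-741/7 - 75558) = 1/(-529647/7) = -7/529647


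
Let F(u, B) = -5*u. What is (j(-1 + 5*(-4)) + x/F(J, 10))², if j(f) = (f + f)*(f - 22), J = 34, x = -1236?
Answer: 23755440384/7225 ≈ 3.2880e+6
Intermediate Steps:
j(f) = 2*f*(-22 + f) (j(f) = (2*f)*(-22 + f) = 2*f*(-22 + f))
(j(-1 + 5*(-4)) + x/F(J, 10))² = (2*(-1 + 5*(-4))*(-22 + (-1 + 5*(-4))) - 1236/((-5*34)))² = (2*(-1 - 20)*(-22 + (-1 - 20)) - 1236/(-170))² = (2*(-21)*(-22 - 21) - 1236*(-1/170))² = (2*(-21)*(-43) + 618/85)² = (1806 + 618/85)² = (154128/85)² = 23755440384/7225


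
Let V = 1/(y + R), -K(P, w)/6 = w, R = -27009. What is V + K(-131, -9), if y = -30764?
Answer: 3119741/57773 ≈ 54.000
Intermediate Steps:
K(P, w) = -6*w
V = -1/57773 (V = 1/(-30764 - 27009) = 1/(-57773) = -1/57773 ≈ -1.7309e-5)
V + K(-131, -9) = -1/57773 - 6*(-9) = -1/57773 + 54 = 3119741/57773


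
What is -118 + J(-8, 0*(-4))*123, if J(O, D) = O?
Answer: -1102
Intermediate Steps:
-118 + J(-8, 0*(-4))*123 = -118 - 8*123 = -118 - 984 = -1102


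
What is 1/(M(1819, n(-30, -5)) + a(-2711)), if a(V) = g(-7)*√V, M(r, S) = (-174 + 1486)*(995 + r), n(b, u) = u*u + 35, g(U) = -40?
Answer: 57687/212978625791 + 5*I*√2711/1703829006328 ≈ 2.7086e-7 + 1.5279e-10*I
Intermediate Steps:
n(b, u) = 35 + u² (n(b, u) = u² + 35 = 35 + u²)
M(r, S) = 1305440 + 1312*r (M(r, S) = 1312*(995 + r) = 1305440 + 1312*r)
a(V) = -40*√V
1/(M(1819, n(-30, -5)) + a(-2711)) = 1/((1305440 + 1312*1819) - 40*I*√2711) = 1/((1305440 + 2386528) - 40*I*√2711) = 1/(3691968 - 40*I*√2711)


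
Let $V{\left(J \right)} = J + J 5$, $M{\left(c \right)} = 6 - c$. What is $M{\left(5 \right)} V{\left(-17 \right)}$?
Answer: $-102$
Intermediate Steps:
$V{\left(J \right)} = 6 J$ ($V{\left(J \right)} = J + 5 J = 6 J$)
$M{\left(5 \right)} V{\left(-17 \right)} = \left(6 - 5\right) 6 \left(-17\right) = \left(6 - 5\right) \left(-102\right) = 1 \left(-102\right) = -102$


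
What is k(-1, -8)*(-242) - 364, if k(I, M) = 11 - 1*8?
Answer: -1090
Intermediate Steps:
k(I, M) = 3 (k(I, M) = 11 - 8 = 3)
k(-1, -8)*(-242) - 364 = 3*(-242) - 364 = -726 - 364 = -1090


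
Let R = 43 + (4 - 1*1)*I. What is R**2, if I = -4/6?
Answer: 1681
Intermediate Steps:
I = -2/3 (I = -4*1/6 = -2/3 ≈ -0.66667)
R = 41 (R = 43 + (4 - 1*1)*(-2/3) = 43 + (4 - 1)*(-2/3) = 43 + 3*(-2/3) = 43 - 2 = 41)
R**2 = 41**2 = 1681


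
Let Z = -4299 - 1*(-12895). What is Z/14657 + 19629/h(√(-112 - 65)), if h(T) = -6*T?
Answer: 8596/14657 + 2181*I*√177/118 ≈ 0.58648 + 245.9*I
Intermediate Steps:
Z = 8596 (Z = -4299 + 12895 = 8596)
Z/14657 + 19629/h(√(-112 - 65)) = 8596/14657 + 19629/((-6*√(-112 - 65))) = 8596*(1/14657) + 19629/((-6*I*√177)) = 8596/14657 + 19629/((-6*I*√177)) = 8596/14657 + 19629*(I*√177/1062) = 8596/14657 + 2181*I*√177/118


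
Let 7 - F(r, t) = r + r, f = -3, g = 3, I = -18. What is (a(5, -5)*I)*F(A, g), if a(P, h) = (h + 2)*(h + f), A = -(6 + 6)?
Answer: -13392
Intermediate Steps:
A = -12 (A = -1*12 = -12)
F(r, t) = 7 - 2*r (F(r, t) = 7 - (r + r) = 7 - 2*r)
a(P, h) = (-3 + h)*(2 + h) (a(P, h) = (h + 2)*(h - 3) = (2 + h)*(-3 + h) = (-3 + h)*(2 + h))
(a(5, -5)*I)*F(A, g) = ((-6 + (-5)**2 - 1*(-5))*(-18))*(7 - 2*(-12)) = ((-6 + 25 + 5)*(-18))*(7 + 24) = (24*(-18))*31 = -432*31 = -13392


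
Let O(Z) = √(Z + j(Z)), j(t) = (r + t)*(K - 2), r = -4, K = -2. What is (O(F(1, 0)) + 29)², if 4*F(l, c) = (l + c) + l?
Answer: (58 + √58)²/4 ≈ 1076.4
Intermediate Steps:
F(l, c) = l/2 + c/4 (F(l, c) = ((l + c) + l)/4 = ((c + l) + l)/4 = (c + 2*l)/4 = l/2 + c/4)
j(t) = 16 - 4*t (j(t) = (-4 + t)*(-2 - 2) = (-4 + t)*(-4) = 16 - 4*t)
O(Z) = √(16 - 3*Z) (O(Z) = √(Z + (16 - 4*Z)) = √(16 - 3*Z))
(O(F(1, 0)) + 29)² = (√(16 - 3*((½)*1 + (¼)*0)) + 29)² = (√(16 - 3*(½ + 0)) + 29)² = (√(16 - 3*½) + 29)² = (√(16 - 3/2) + 29)² = (√(29/2) + 29)² = (√58/2 + 29)² = (29 + √58/2)²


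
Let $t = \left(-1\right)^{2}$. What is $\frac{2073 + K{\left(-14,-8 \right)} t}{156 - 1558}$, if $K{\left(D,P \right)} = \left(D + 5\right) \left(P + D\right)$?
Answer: $- \frac{2271}{1402} \approx -1.6198$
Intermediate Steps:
$K{\left(D,P \right)} = \left(5 + D\right) \left(D + P\right)$
$t = 1$
$\frac{2073 + K{\left(-14,-8 \right)} t}{156 - 1558} = \frac{2073 + \left(\left(-14\right)^{2} + 5 \left(-14\right) + 5 \left(-8\right) - -112\right) 1}{156 - 1558} = \frac{2073 + \left(196 - 70 - 40 + 112\right) 1}{-1402} = \left(2073 + 198 \cdot 1\right) \left(- \frac{1}{1402}\right) = \left(2073 + 198\right) \left(- \frac{1}{1402}\right) = 2271 \left(- \frac{1}{1402}\right) = - \frac{2271}{1402}$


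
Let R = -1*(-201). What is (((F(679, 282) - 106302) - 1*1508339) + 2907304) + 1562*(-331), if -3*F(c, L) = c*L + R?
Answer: 711748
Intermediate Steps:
R = 201
F(c, L) = -67 - L*c/3 (F(c, L) = -(c*L + 201)/3 = -(L*c + 201)/3 = -(201 + L*c)/3 = -67 - L*c/3)
(((F(679, 282) - 106302) - 1*1508339) + 2907304) + 1562*(-331) = ((((-67 - ⅓*282*679) - 106302) - 1*1508339) + 2907304) + 1562*(-331) = ((((-67 - 63826) - 106302) - 1508339) + 2907304) - 517022 = (((-63893 - 106302) - 1508339) + 2907304) - 517022 = ((-170195 - 1508339) + 2907304) - 517022 = (-1678534 + 2907304) - 517022 = 1228770 - 517022 = 711748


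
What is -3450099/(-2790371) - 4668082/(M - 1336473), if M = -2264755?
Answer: 12725136879997/5024381087794 ≈ 2.5327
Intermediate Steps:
-3450099/(-2790371) - 4668082/(M - 1336473) = -3450099/(-2790371) - 4668082/(-2264755 - 1336473) = -3450099*(-1/2790371) - 4668082/(-3601228) = 3450099/2790371 - 4668082*(-1/3601228) = 3450099/2790371 + 2334041/1800614 = 12725136879997/5024381087794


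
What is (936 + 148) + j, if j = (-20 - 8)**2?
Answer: 1868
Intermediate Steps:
j = 784 (j = (-28)**2 = 784)
(936 + 148) + j = (936 + 148) + 784 = 1084 + 784 = 1868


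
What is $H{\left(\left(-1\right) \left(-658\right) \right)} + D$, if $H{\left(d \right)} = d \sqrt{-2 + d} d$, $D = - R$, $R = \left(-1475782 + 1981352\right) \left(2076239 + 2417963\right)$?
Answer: $-2272133705140 + 1731856 \sqrt{41} \approx -2.2721 \cdot 10^{12}$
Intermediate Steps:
$R = 2272133705140$ ($R = 505570 \cdot 4494202 = 2272133705140$)
$D = -2272133705140$ ($D = \left(-1\right) 2272133705140 = -2272133705140$)
$H{\left(d \right)} = d^{2} \sqrt{-2 + d}$
$H{\left(\left(-1\right) \left(-658\right) \right)} + D = \left(\left(-1\right) \left(-658\right)\right)^{2} \sqrt{-2 - -658} - 2272133705140 = 658^{2} \sqrt{-2 + 658} - 2272133705140 = 432964 \sqrt{656} - 2272133705140 = 432964 \cdot 4 \sqrt{41} - 2272133705140 = 1731856 \sqrt{41} - 2272133705140 = -2272133705140 + 1731856 \sqrt{41}$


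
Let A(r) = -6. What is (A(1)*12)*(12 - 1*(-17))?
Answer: -2088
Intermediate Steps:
(A(1)*12)*(12 - 1*(-17)) = (-6*12)*(12 - 1*(-17)) = -72*(12 + 17) = -72*29 = -2088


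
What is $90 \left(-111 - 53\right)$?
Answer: $-14760$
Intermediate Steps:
$90 \left(-111 - 53\right) = 90 \left(-164\right) = -14760$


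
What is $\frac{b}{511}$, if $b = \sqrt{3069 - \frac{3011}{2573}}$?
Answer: $\frac{\sqrt{20310042398}}{1314803} \approx 0.10839$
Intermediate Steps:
$b = \frac{\sqrt{20310042398}}{2573}$ ($b = \sqrt{3069 - \frac{3011}{2573}} = \sqrt{\frac{7893526}{2573}} = \frac{\sqrt{20310042398}}{2573} \approx 55.388$)
$\frac{b}{511} = \frac{\frac{1}{2573} \sqrt{20310042398}}{511} = \frac{\sqrt{20310042398}}{2573} \cdot \frac{1}{511} = \frac{\sqrt{20310042398}}{1314803}$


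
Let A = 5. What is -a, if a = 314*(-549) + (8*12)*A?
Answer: 171906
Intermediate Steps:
a = -171906 (a = 314*(-549) + (8*12)*5 = -172386 + 96*5 = -172386 + 480 = -171906)
-a = -1*(-171906) = 171906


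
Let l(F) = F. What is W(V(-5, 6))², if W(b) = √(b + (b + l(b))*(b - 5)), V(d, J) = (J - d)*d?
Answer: 6545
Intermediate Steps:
V(d, J) = d*(J - d)
W(b) = √(b + 2*b*(-5 + b)) (W(b) = √(b + (b + b)*(b - 5)) = √(b + (2*b)*(-5 + b)) = √(b + 2*b*(-5 + b)))
W(V(-5, 6))² = (√((-5*(6 - 1*(-5)))*(-9 + 2*(-5*(6 - 1*(-5))))))² = (√((-5*(6 + 5))*(-9 + 2*(-5*(6 + 5)))))² = (√((-5*11)*(-9 + 2*(-5*11))))² = (√(-55*(-9 + 2*(-55))))² = (√(-55*(-9 - 110)))² = (√(-55*(-119)))² = (√6545)² = 6545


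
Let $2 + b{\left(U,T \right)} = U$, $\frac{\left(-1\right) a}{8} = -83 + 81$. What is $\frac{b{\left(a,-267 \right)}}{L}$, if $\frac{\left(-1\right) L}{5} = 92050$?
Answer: $- \frac{1}{32875} \approx -3.0418 \cdot 10^{-5}$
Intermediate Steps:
$L = -460250$ ($L = \left(-5\right) 92050 = -460250$)
$a = 16$ ($a = - 8 \left(-83 + 81\right) = \left(-8\right) \left(-2\right) = 16$)
$b{\left(U,T \right)} = -2 + U$
$\frac{b{\left(a,-267 \right)}}{L} = \frac{-2 + 16}{-460250} = 14 \left(- \frac{1}{460250}\right) = - \frac{1}{32875}$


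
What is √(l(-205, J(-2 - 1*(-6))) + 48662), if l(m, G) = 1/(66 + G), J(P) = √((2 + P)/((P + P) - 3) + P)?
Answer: √(16058465 + 48662*√130)/√(330 + √130) ≈ 220.59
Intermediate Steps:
J(P) = √(P + (2 + P)/(-3 + 2*P)) (J(P) = √((2 + P)/(2*P - 3) + P) = √((2 + P)/(-3 + 2*P) + P) = √(P + (2 + P)/(-3 + 2*P)))
√(l(-205, J(-2 - 1*(-6))) + 48662) = √(1/(66 + √((2 + (-2 - 1*(-6)) + (-2 - 1*(-6))*(-3 + 2*(-2 - 1*(-6))))/(-3 + 2*(-2 - 1*(-6))))) + 48662) = √(1/(66 + √((2 + (-2 + 6) + (-2 + 6)*(-3 + 2*(-2 + 6)))/(-3 + 2*(-2 + 6)))) + 48662) = √(1/(66 + √((2 + 4 + 4*(-3 + 2*4))/(-3 + 2*4))) + 48662) = √(1/(66 + √((2 + 4 + 4*(-3 + 8))/(-3 + 8))) + 48662) = √(1/(66 + √((2 + 4 + 4*5)/5)) + 48662) = √(1/(66 + √((2 + 4 + 20)/5)) + 48662) = √(1/(66 + √((⅕)*26)) + 48662) = √(1/(66 + √(26/5)) + 48662) = √(1/(66 + √130/5) + 48662) = √(48662 + 1/(66 + √130/5))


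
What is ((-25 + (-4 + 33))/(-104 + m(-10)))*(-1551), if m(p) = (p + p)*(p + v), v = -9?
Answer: -517/23 ≈ -22.478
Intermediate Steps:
m(p) = 2*p*(-9 + p) (m(p) = (p + p)*(p - 9) = (2*p)*(-9 + p) = 2*p*(-9 + p))
((-25 + (-4 + 33))/(-104 + m(-10)))*(-1551) = ((-25 + (-4 + 33))/(-104 + 2*(-10)*(-9 - 10)))*(-1551) = ((-25 + 29)/(-104 + 2*(-10)*(-19)))*(-1551) = (4/(-104 + 380))*(-1551) = (4/276)*(-1551) = (4*(1/276))*(-1551) = (1/69)*(-1551) = -517/23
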